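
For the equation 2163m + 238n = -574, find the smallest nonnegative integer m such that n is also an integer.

gcd(2163, 238) = 7  (2163 = 9*238 + 21, 238 = 11*21 + 7, 21 = 3*7).
7 divides -574, so solutions exist.
Back-substituting, 2163*(-11) + 238*(100) = 7.
Scale by -574/7 = -82: (m₀, n₀) = (902, -8200).
General solution: m = 902 + 34t, n = -8200 - 309t for integer t.
m ≥ 0: smallest is 902 mod 34 = 18 (at t = -26), with n = -166.

18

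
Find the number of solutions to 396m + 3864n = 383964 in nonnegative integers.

gcd(3864, 396):
  3864 = 9*396 + 300
  396 = 1*300 + 96
  300 = 3*96 + 12
  96 = 8*12
so gcd(3864, 396) = 12.
Back-substitute for Bézout coefficients:
  12 = 300 - 3*96
  ... = 396*(-39) + 3864*(4)
Scale by 31997: one solution is (-1247883, 127988). Reduce m mod 322: (189, 80).
General: m = 189 + 322t, n = 80 - 33t.
m ≥ 0 ⇒ t ≥ 0; n ≥ 0 ⇒ t ≤ 2. So t ∈ [0, 2]: 3 solutions.

3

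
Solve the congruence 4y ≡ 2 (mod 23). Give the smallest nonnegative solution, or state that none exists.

gcd(23, 4) = 1.
1 divides 2, so solutions exist.
By Bézout, 4×(6) + 23×(-1) = 1.
So 4×(6) ≡ 1 (mod 23); multiply by 2: y ≡ 12 (mod 23).
Smallest nonnegative: y = 12 mod 23 = 12.

12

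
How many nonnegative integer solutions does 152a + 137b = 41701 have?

2

gcd(152, 137) = 1.
By Bézout, 152×(64) + 137×(-71) = 1.
One solution: (104, 189).
General: a = 104 + 137t, b = 189 - 152t.
a ≥ 0 ⇒ t ≥ 0; b ≥ 0 ⇒ t ≤ 1. So t ∈ [0, 1]: 2 solutions.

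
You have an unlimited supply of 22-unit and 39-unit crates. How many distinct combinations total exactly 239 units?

Need nonnegative integers with 22j + 39k = 239.
gcd(22, 39) = 1, and 22·(16) + 39·(-9) = 1.
So (j₀, k₀) = (3824, -2151); general j = 3824 + 39t, k = -2151 - 22t.
j ≥ 0 ⇒ t ≥ -98; k ≥ 0 ⇒ t ≤ -98. That's 1 value of t.

1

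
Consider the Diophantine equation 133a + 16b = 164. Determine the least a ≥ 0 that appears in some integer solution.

4

gcd(133, 16):
  133 = 8×16 + 5
  16 = 3×5 + 1
  5 = 5×1
so gcd(133, 16) = 1.
1 divides 164, so solutions exist.
Back-substitute for Bézout coefficients:
  1 = 16 - 3×5
  ... = 133×(-3) + 16×(25)
Scale by 164/1 = 164: (a₀, b₀) = (-492, 4100).
General solution: a = -492 + 16t, b = 4100 - 133t for integer t.
a ≥ 0: smallest is -492 mod 16 = 4 (at t = 31), with b = -23.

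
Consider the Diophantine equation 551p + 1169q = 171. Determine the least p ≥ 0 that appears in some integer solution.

1129

gcd(1169, 551):
  1169 = 2·551 + 67
  551 = 8·67 + 15
  67 = 4·15 + 7
  15 = 2·7 + 1
  7 = 7·1
so gcd(1169, 551) = 1.
1 divides 171, so solutions exist.
Back-substitute for Bézout coefficients:
  1 = 15 - 2·7
  ... = 551·(157) + 1169·(-74)
Scale by 171/1 = 171: (p₀, q₀) = (26847, -12654).
General solution: p = 26847 + 1169t, q = -12654 - 551t for integer t.
p ≥ 0: smallest is 26847 mod 1169 = 1129 (at t = -22), with q = -532.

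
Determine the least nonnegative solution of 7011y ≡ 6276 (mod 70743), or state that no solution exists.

8618

gcd(70743, 7011):
  70743 = 10*7011 + 633
  7011 = 11*633 + 48
  633 = 13*48 + 9
  48 = 5*9 + 3
  9 = 3*3
so gcd(70743, 7011) = 3.
3 divides 6276, so solutions exist.
Back-substitute for Bézout coefficients:
  3 = 48 - 5*9
  ... = 7011*(7376) + 70743*(-731)
So 7011*(7376) ≡ 3 (mod 70743); multiply by 2092: y ≡ 15430592 (mod 23581).
Smallest nonnegative: y = 15430592 mod 23581 = 8618.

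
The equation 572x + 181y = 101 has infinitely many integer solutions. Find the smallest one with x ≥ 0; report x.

gcd(572, 181):
  572 = 3×181 + 29
  181 = 6×29 + 7
  29 = 4×7 + 1
  7 = 7×1
so gcd(572, 181) = 1.
1 divides 101, so solutions exist.
Back-substitute for Bézout coefficients:
  1 = 29 - 4×7
  ... = 572×(25) + 181×(-79)
Scale by 101/1 = 101: (x₀, y₀) = (2525, -7979).
General solution: x = 2525 + 181t, y = -7979 - 572t for integer t.
x ≥ 0: smallest is 2525 mod 181 = 172 (at t = -13), with y = -543.

172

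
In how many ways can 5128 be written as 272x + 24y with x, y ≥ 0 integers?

6

gcd(272, 24) = 8  (272 = 11·24 + 8, 24 = 3·8).
Back-substituting, 272·(1) + 24·(-11) = 8.
Scale by 641: one solution is (641, -7051). Reduce x mod 3: (2, 191).
General: x = 2 + 3t, y = 191 - 34t.
x ≥ 0 ⇒ t ≥ 0; y ≥ 0 ⇒ t ≤ 5. So t ∈ [0, 5]: 6 solutions.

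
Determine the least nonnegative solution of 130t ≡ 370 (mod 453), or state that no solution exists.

421

gcd(453, 130):
  453 = 3*130 + 63
  130 = 2*63 + 4
  63 = 15*4 + 3
  4 = 1*3 + 1
  3 = 3*1
so gcd(453, 130) = 1.
1 divides 370, so solutions exist.
Back-substitute for Bézout coefficients:
  1 = 4 - 1*3
  ... = 130*(115) + 453*(-33)
So 130*(115) ≡ 1 (mod 453); multiply by 370: t ≡ 42550 (mod 453).
Smallest nonnegative: t = 42550 mod 453 = 421.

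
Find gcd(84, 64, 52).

4

gcd(84, 64) = 4  (84 = 1*64 + 20, 64 = 3*20 + 4, 20 = 5*4).
gcd(4, 52) = 4.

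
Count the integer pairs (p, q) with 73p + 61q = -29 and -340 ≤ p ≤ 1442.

29

gcd(73, 61):
  73 = 1·61 + 12
  61 = 5·12 + 1
  12 = 12·1
so gcd(73, 61) = 1.
Back-substitute for Bézout coefficients:
  1 = 61 - 5·12
  ... = 73·(-5) + 61·(6)
Scale by -29: particular solution (145, -174); reduce p mod 61: (23, -28).
General solution: p = 23 + 61t, q = -28 - 73t for integer t.
-340 ≤ 23 + 61t ≤ 1442 gives t ∈ [-5, 23], which is 29 values.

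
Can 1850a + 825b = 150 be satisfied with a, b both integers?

gcd(1850, 825) = 25.
25 divides 150, so integer solutions exist.

yes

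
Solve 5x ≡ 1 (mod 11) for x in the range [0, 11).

gcd(11, 5) = 1.
By Bézout, 5×(-2) + 11×(1) = 1.
So 5×-2 ≡ 1 (mod 11), and -2 mod 11 = 9.

9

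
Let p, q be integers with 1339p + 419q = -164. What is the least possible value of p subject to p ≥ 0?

417

gcd(1339, 419) = 1.
1 divides -164, so solutions exist.
By Bézout, 1339·(46) + 419·(-147) = 1.
Scale by -164/1 = -164: (p₀, q₀) = (-7544, 24108).
General solution: p = -7544 + 419t, q = 24108 - 1339t for integer t.
p ≥ 0: smallest is -7544 mod 419 = 417 (at t = 19), with q = -1333.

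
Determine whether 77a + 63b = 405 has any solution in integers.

gcd(77, 63) = 7  (77 = 1·63 + 14, 63 = 4·14 + 7, 14 = 2·7).
7 does not divide 405 (remainder 6), so no integer solutions.

no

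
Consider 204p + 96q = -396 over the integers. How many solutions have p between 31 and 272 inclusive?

gcd(204, 96) = 12  (204 = 2·96 + 12, 96 = 8·12).
Back-substituting, 204·(1) + 96·(-2) = 12.
Scale by -33: particular solution (-33, 66); reduce p mod 8: (7, -19).
General solution: p = 7 + 8t, q = -19 - 17t for integer t.
31 ≤ 7 + 8t ≤ 272 gives t ∈ [3, 33], which is 31 values.

31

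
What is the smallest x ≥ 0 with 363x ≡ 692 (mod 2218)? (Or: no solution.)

gcd(2218, 363):
  2218 = 6*363 + 40
  363 = 9*40 + 3
  40 = 13*3 + 1
  3 = 3*1
so gcd(2218, 363) = 1.
1 divides 692, so solutions exist.
Back-substitute for Bézout coefficients:
  1 = 40 - 13*3
  ... = 363*(-721) + 2218*(118)
So 363*(-721) ≡ 1 (mod 2218); multiply by 692: x ≡ -498932 (mod 2218).
Smallest nonnegative: x = -498932 mod 2218 = 118.

118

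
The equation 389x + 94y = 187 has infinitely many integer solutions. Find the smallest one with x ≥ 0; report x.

65

gcd(389, 94):
  389 = 4*94 + 13
  94 = 7*13 + 3
  13 = 4*3 + 1
  3 = 3*1
so gcd(389, 94) = 1.
1 divides 187, so solutions exist.
Back-substitute for Bézout coefficients:
  1 = 13 - 4*3
  ... = 389*(29) + 94*(-120)
Scale by 187/1 = 187: (x₀, y₀) = (5423, -22440).
General solution: x = 5423 + 94t, y = -22440 - 389t for integer t.
x ≥ 0: smallest is 5423 mod 94 = 65 (at t = -57), with y = -267.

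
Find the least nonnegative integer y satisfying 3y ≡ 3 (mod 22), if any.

1

gcd(22, 3):
  22 = 7*3 + 1
  3 = 3*1
so gcd(22, 3) = 1.
1 divides 3, so solutions exist.
Back-substitute for Bézout coefficients:
  1 = 22 - 7*3
  ... = 3*(-7) + 22*(1)
So 3*(-7) ≡ 1 (mod 22); multiply by 3: y ≡ -21 (mod 22).
Smallest nonnegative: y = -21 mod 22 = 1.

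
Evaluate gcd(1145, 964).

gcd(1145, 964):
  1145 = 1*964 + 181
  964 = 5*181 + 59
  181 = 3*59 + 4
  59 = 14*4 + 3
  4 = 1*3 + 1
  3 = 3*1
so gcd(1145, 964) = 1.

1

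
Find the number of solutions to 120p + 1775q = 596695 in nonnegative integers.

14

gcd(1775, 120) = 5.
By Bézout, 120×(74) + 1775×(-5) = 5.
One solution: (106, 329).
General: p = 106 + 355t, q = 329 - 24t.
p ≥ 0 ⇒ t ≥ 0; q ≥ 0 ⇒ t ≤ 13. So t ∈ [0, 13]: 14 solutions.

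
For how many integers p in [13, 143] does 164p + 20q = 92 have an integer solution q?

gcd(164, 20) = 4  (164 = 8×20 + 4, 20 = 5×4).
Back-substituting, 164×(1) + 20×(-8) = 4.
Scale by 23: particular solution (23, -184); reduce p mod 5: (3, -20).
General solution: p = 3 + 5t, q = -20 - 41t for integer t.
13 ≤ 3 + 5t ≤ 143 gives t ∈ [2, 28], which is 27 values.

27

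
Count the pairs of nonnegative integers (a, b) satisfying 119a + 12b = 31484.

22

gcd(119, 12) = 1  (119 = 9*12 + 11, 12 = 1*11 + 1, 11 = 11*1).
Back-substituting, 119*(-1) + 12*(10) = 1.
Scale by 31484: one solution is (-31484, 314840). Reduce a mod 12: (4, 2584).
General: a = 4 + 12t, b = 2584 - 119t.
a ≥ 0 ⇒ t ≥ 0; b ≥ 0 ⇒ t ≤ 21. So t ∈ [0, 21]: 22 solutions.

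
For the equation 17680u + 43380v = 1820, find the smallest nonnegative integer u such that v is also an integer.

gcd(43380, 17680) = 20.
20 divides 1820, so solutions exist.
By Bézout, 17680×(-238) + 43380×(97) = 20.
Scale by 1820/20 = 91: (u₀, v₀) = (-21658, 8827).
General solution: u = -21658 + 2169t, v = 8827 - 884t for integer t.
u ≥ 0: smallest is -21658 mod 2169 = 32 (at t = 10), with v = -13.

32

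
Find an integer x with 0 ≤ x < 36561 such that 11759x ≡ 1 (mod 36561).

gcd(36561, 11759) = 1  (36561 = 3×11759 + 1284, 11759 = 9×1284 + 203, 1284 = 6×203 + 66, 203 = 3×66 + 5, 66 = 13×5 + 1, 5 = 5×1).
Back-substituting, 11759×(-7204) + 36561×(2317) = 1.
So 11759×-7204 ≡ 1 (mod 36561), and -7204 mod 36561 = 29357.

29357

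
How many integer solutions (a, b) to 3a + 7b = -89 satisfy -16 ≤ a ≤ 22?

gcd(7, 3) = 1.
By Bézout, 3*(-2) + 7*(1) = 1.
Particular solution: (3, -14).
General solution: a = 3 + 7t, b = -14 - 3t for integer t.
-16 ≤ 3 + 7t ≤ 22 gives t ∈ [-2, 2], which is 5 values.

5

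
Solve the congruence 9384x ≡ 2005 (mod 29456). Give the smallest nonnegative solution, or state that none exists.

no solution

gcd(29456, 9384):
  29456 = 3*9384 + 1304
  9384 = 7*1304 + 256
  1304 = 5*256 + 24
  256 = 10*24 + 16
  24 = 1*16 + 8
  16 = 2*8
so gcd(29456, 9384) = 8.
8 does not divide 2005, so the congruence has no solution.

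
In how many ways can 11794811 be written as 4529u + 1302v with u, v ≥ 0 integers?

gcd(4529, 1302) = 7  (4529 = 3*1302 + 623, 1302 = 2*623 + 56, 623 = 11*56 + 7, 56 = 8*7).
Back-substituting, 4529*(23) + 1302*(-80) = 7.
Scale by 1684973: one solution is (38754379, -134797840). Reduce u mod 186: (163, 8492).
General: u = 163 + 186t, v = 8492 - 647t.
u ≥ 0 ⇒ t ≥ 0; v ≥ 0 ⇒ t ≤ 13. So t ∈ [0, 13]: 14 solutions.

14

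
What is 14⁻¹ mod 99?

92

gcd(99, 14) = 1.
By Bézout, 14×(-7) + 99×(1) = 1.
So 14×-7 ≡ 1 (mod 99), and -7 mod 99 = 92.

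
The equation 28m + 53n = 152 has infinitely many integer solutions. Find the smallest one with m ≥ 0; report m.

13

gcd(53, 28):
  53 = 1×28 + 25
  28 = 1×25 + 3
  25 = 8×3 + 1
  3 = 3×1
so gcd(53, 28) = 1.
1 divides 152, so solutions exist.
Back-substitute for Bézout coefficients:
  1 = 25 - 8×3
  ... = 28×(-17) + 53×(9)
Scale by 152/1 = 152: (m₀, n₀) = (-2584, 1368).
General solution: m = -2584 + 53t, n = 1368 - 28t for integer t.
m ≥ 0: smallest is -2584 mod 53 = 13 (at t = 49), with n = -4.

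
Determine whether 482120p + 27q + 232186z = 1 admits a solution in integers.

gcd(482120, 27) = 1.
gcd(1, 232186) = 1.
1 divides 1, so integer solutions exist.

yes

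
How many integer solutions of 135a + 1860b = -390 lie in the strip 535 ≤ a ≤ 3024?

gcd(1860, 135):
  1860 = 13·135 + 105
  135 = 1·105 + 30
  105 = 3·30 + 15
  30 = 2·15
so gcd(1860, 135) = 15.
Back-substitute for Bézout coefficients:
  15 = 105 - 3·30
  ... = 135·(-55) + 1860·(4)
Scale by -26: particular solution (1430, -104); reduce a mod 124: (66, -5).
General solution: a = 66 + 124t, b = -5 - 9t for integer t.
535 ≤ 66 + 124t ≤ 3024 gives t ∈ [4, 23], which is 20 values.

20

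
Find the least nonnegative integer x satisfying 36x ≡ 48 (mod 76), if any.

gcd(76, 36):
  76 = 2·36 + 4
  36 = 9·4
so gcd(76, 36) = 4.
4 divides 48, so solutions exist.
Back-substitute for Bézout coefficients:
  4 = 76 - 2·36
  ... = 36·(-2) + 76·(1)
So 36·(-2) ≡ 4 (mod 76); multiply by 12: x ≡ -24 (mod 19).
Smallest nonnegative: x = -24 mod 19 = 14.

14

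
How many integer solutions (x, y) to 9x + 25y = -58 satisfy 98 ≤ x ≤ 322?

gcd(25, 9) = 1.
By Bézout, 9*(-11) + 25*(4) = 1.
Particular solution: (13, -7).
General solution: x = 13 + 25t, y = -7 - 9t for integer t.
98 ≤ 13 + 25t ≤ 322 gives t ∈ [4, 12], which is 9 values.

9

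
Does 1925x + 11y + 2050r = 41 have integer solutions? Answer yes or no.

gcd(1925, 11) = 11.
gcd(11, 2050) = 1.
1 divides 41, so integer solutions exist.

yes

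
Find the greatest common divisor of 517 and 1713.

gcd(1713, 517):
  1713 = 3×517 + 162
  517 = 3×162 + 31
  162 = 5×31 + 7
  31 = 4×7 + 3
  7 = 2×3 + 1
  3 = 3×1
so gcd(1713, 517) = 1.

1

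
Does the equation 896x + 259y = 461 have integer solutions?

no

gcd(896, 259) = 7  (896 = 3*259 + 119, 259 = 2*119 + 21, 119 = 5*21 + 14, 21 = 1*14 + 7, 14 = 2*7).
7 does not divide 461 (remainder 6), so no integer solutions.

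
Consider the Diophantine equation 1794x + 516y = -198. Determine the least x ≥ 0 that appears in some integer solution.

gcd(1794, 516) = 6  (1794 = 3·516 + 246, 516 = 2·246 + 24, 246 = 10·24 + 6, 24 = 4·6).
6 divides -198, so solutions exist.
Back-substituting, 1794·(21) + 516·(-73) = 6.
Scale by -198/6 = -33: (x₀, y₀) = (-693, 2409).
General solution: x = -693 + 86t, y = 2409 - 299t for integer t.
x ≥ 0: smallest is -693 mod 86 = 81 (at t = 9), with y = -282.

81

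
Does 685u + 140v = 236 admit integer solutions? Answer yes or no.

no

gcd(685, 140) = 5.
5 does not divide 236 (remainder 1), so no integer solutions.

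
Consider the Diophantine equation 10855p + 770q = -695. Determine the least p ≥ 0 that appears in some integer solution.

gcd(10855, 770):
  10855 = 14·770 + 75
  770 = 10·75 + 20
  75 = 3·20 + 15
  20 = 1·15 + 5
  15 = 3·5
so gcd(10855, 770) = 5.
5 divides -695, so solutions exist.
Back-substitute for Bézout coefficients:
  5 = 20 - 1·15
  ... = 10855·(-41) + 770·(578)
Scale by -695/5 = -139: (p₀, q₀) = (5699, -80342).
General solution: p = 5699 + 154t, q = -80342 - 2171t for integer t.
p ≥ 0: smallest is 5699 mod 154 = 1 (at t = -37), with q = -15.

1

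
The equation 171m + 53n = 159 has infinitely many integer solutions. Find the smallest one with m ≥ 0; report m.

0

gcd(171, 53) = 1.
1 divides 159, so solutions exist.
By Bézout, 171·(-22) + 53·(71) = 1.
Scale by 159/1 = 159: (m₀, n₀) = (-3498, 11289).
General solution: m = -3498 + 53t, n = 11289 - 171t for integer t.
m ≥ 0: smallest is -3498 mod 53 = 0 (at t = 66), with n = 3.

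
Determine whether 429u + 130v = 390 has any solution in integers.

yes

gcd(429, 130) = 13.
13 divides 390, so integer solutions exist.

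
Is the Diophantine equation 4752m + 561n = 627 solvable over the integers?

yes

gcd(4752, 561):
  4752 = 8·561 + 264
  561 = 2·264 + 33
  264 = 8·33
so gcd(4752, 561) = 33.
33 divides 627, so integer solutions exist.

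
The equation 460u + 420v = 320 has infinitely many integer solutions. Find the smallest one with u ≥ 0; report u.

8

gcd(460, 420) = 20  (460 = 1×420 + 40, 420 = 10×40 + 20, 40 = 2×20).
20 divides 320, so solutions exist.
Back-substituting, 460×(-10) + 420×(11) = 20.
Scale by 320/20 = 16: (u₀, v₀) = (-160, 176).
General solution: u = -160 + 21t, v = 176 - 23t for integer t.
u ≥ 0: smallest is -160 mod 21 = 8 (at t = 8), with v = -8.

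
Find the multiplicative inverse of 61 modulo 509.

242

gcd(509, 61) = 1.
By Bézout, 61·(242) + 509·(-29) = 1.
So 61·242 ≡ 1 (mod 509), and 242 mod 509 = 242.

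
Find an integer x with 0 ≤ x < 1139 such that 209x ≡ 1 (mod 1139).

gcd(1139, 209) = 1  (1139 = 5×209 + 94, 209 = 2×94 + 21, 94 = 4×21 + 10, 21 = 2×10 + 1, 10 = 10×1).
Back-substituting, 209×(109) + 1139×(-20) = 1.
So 209×109 ≡ 1 (mod 1139), and 109 mod 1139 = 109.

109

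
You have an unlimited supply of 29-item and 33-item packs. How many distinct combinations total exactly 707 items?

1

Need nonnegative integers with 29j + 33k = 707.
gcd(29, 33) = 1, and 29·(8) + 33·(-7) = 1.
So (j₀, k₀) = (5656, -4949); general j = 5656 + 33t, k = -4949 - 29t.
j ≥ 0 ⇒ t ≥ -171; k ≥ 0 ⇒ t ≤ -171. That's 1 value of t.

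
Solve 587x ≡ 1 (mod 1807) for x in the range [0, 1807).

gcd(1807, 587) = 1.
By Bézout, 587·(-825) + 1807·(268) = 1.
So 587·-825 ≡ 1 (mod 1807), and -825 mod 1807 = 982.

982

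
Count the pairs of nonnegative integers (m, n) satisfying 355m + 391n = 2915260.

gcd(391, 355) = 1  (391 = 1×355 + 36, 355 = 9×36 + 31, 36 = 1×31 + 5, 31 = 6×5 + 1, 5 = 5×1).
Back-substituting, 355×(76) + 391×(-69) = 1.
Scale by 2915260: one solution is (221559760, -201152940). Reduce m mod 391: (1, 7455).
General: m = 1 + 391t, n = 7455 - 355t.
m ≥ 0 ⇒ t ≥ 0; n ≥ 0 ⇒ t ≤ 21. So t ∈ [0, 21]: 22 solutions.

22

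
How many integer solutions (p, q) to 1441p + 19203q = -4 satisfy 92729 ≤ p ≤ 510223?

gcd(19203, 1441):
  19203 = 13×1441 + 470
  1441 = 3×470 + 31
  470 = 15×31 + 5
  31 = 6×5 + 1
  5 = 5×1
so gcd(19203, 1441) = 1.
Back-substitute for Bézout coefficients:
  1 = 31 - 6×5
  ... = 1441×(3718) + 19203×(-279)
Scale by -4: particular solution (-14872, 1116); reduce p mod 19203: (4331, -325).
General solution: p = 4331 + 19203t, q = -325 - 1441t for integer t.
92729 ≤ 4331 + 19203t ≤ 510223 gives t ∈ [5, 26], which is 22 values.

22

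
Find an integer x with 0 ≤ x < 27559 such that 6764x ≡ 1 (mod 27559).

gcd(27559, 6764) = 1.
By Bézout, 6764×(-2082) + 27559×(511) = 1.
So 6764×-2082 ≡ 1 (mod 27559), and -2082 mod 27559 = 25477.

25477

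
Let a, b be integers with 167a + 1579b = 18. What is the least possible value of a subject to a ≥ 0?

gcd(1579, 167):
  1579 = 9*167 + 76
  167 = 2*76 + 15
  76 = 5*15 + 1
  15 = 15*1
so gcd(1579, 167) = 1.
1 divides 18, so solutions exist.
Back-substitute for Bézout coefficients:
  1 = 76 - 5*15
  ... = 167*(-104) + 1579*(11)
Scale by 18/1 = 18: (a₀, b₀) = (-1872, 198).
General solution: a = -1872 + 1579t, b = 198 - 167t for integer t.
a ≥ 0: smallest is -1872 mod 1579 = 1286 (at t = 2), with b = -136.

1286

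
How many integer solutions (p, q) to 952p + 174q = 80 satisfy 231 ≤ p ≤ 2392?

gcd(952, 174):
  952 = 5×174 + 82
  174 = 2×82 + 10
  82 = 8×10 + 2
  10 = 5×2
so gcd(952, 174) = 2.
Back-substitute for Bézout coefficients:
  2 = 82 - 8×10
  ... = 952×(17) + 174×(-93)
Scale by 40: particular solution (680, -3720); reduce p mod 87: (71, -388).
General solution: p = 71 + 87t, q = -388 - 476t for integer t.
231 ≤ 71 + 87t ≤ 2392 gives t ∈ [2, 26], which is 25 values.

25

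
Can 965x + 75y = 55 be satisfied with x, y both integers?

yes

gcd(965, 75) = 5  (965 = 12×75 + 65, 75 = 1×65 + 10, 65 = 6×10 + 5, 10 = 2×5).
5 divides 55, so integer solutions exist.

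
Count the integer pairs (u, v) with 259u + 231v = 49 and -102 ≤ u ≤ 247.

11

gcd(259, 231) = 7  (259 = 1·231 + 28, 231 = 8·28 + 7, 28 = 4·7).
Back-substituting, 259·(-8) + 231·(9) = 7.
Scale by 7: particular solution (-56, 63); reduce u mod 33: (10, -11).
General solution: u = 10 + 33t, v = -11 - 37t for integer t.
-102 ≤ 10 + 33t ≤ 247 gives t ∈ [-3, 7], which is 11 values.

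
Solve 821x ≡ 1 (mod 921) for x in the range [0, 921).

gcd(921, 821) = 1.
By Bézout, 821×(-175) + 921×(156) = 1.
So 821×-175 ≡ 1 (mod 921), and -175 mod 921 = 746.

746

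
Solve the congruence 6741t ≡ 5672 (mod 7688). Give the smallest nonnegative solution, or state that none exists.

7544

gcd(7688, 6741) = 1  (7688 = 1×6741 + 947, 6741 = 7×947 + 112, 947 = 8×112 + 51, 112 = 2×51 + 10, 51 = 5×10 + 1, 10 = 10×1).
1 divides 5672, so solutions exist.
Back-substituting, 6741×(-755) + 7688×(662) = 1.
So 6741×(-755) ≡ 1 (mod 7688); multiply by 5672: t ≡ -4282360 (mod 7688).
Smallest nonnegative: t = -4282360 mod 7688 = 7544.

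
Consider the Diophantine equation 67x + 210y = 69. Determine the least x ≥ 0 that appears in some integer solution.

gcd(210, 67) = 1  (210 = 3·67 + 9, 67 = 7·9 + 4, 9 = 2·4 + 1, 4 = 4·1).
1 divides 69, so solutions exist.
Back-substituting, 67·(-47) + 210·(15) = 1.
Scale by 69/1 = 69: (x₀, y₀) = (-3243, 1035).
General solution: x = -3243 + 210t, y = 1035 - 67t for integer t.
x ≥ 0: smallest is -3243 mod 210 = 117 (at t = 16), with y = -37.

117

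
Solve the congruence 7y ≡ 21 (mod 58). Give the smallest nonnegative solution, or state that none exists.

3

gcd(58, 7):
  58 = 8*7 + 2
  7 = 3*2 + 1
  2 = 2*1
so gcd(58, 7) = 1.
1 divides 21, so solutions exist.
Back-substitute for Bézout coefficients:
  1 = 7 - 3*2
  ... = 7*(25) + 58*(-3)
So 7*(25) ≡ 1 (mod 58); multiply by 21: y ≡ 525 (mod 58).
Smallest nonnegative: y = 525 mod 58 = 3.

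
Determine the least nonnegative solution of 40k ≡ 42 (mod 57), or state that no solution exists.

gcd(57, 40):
  57 = 1×40 + 17
  40 = 2×17 + 6
  17 = 2×6 + 5
  6 = 1×5 + 1
  5 = 5×1
so gcd(57, 40) = 1.
1 divides 42, so solutions exist.
Back-substitute for Bézout coefficients:
  1 = 6 - 1×5
  ... = 40×(10) + 57×(-7)
So 40×(10) ≡ 1 (mod 57); multiply by 42: k ≡ 420 (mod 57).
Smallest nonnegative: k = 420 mod 57 = 21.

21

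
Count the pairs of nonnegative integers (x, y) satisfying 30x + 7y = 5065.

gcd(30, 7) = 1  (30 = 4*7 + 2, 7 = 3*2 + 1, 2 = 2*1).
Back-substituting, 30*(-3) + 7*(13) = 1.
Scale by 5065: one solution is (-15195, 65845). Reduce x mod 7: (2, 715).
General: x = 2 + 7t, y = 715 - 30t.
x ≥ 0 ⇒ t ≥ 0; y ≥ 0 ⇒ t ≤ 23. So t ∈ [0, 23]: 24 solutions.

24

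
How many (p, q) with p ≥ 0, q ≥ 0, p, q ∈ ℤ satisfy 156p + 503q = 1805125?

23

gcd(503, 156) = 1  (503 = 3·156 + 35, 156 = 4·35 + 16, 35 = 2·16 + 3, 16 = 5·3 + 1, 3 = 3·1).
Back-substituting, 156·(158) + 503·(-49) = 1.
Scale by 1805125: one solution is (285209750, -88451125). Reduce p mod 503: (199, 3527).
General: p = 199 + 503t, q = 3527 - 156t.
p ≥ 0 ⇒ t ≥ 0; q ≥ 0 ⇒ t ≤ 22. So t ∈ [0, 22]: 23 solutions.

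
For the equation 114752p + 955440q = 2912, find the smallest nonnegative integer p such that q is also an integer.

gcd(955440, 114752) = 16.
16 divides 2912, so solutions exist.
By Bézout, 114752×(4238) + 955440×(-509) = 16.
Scale by 2912/16 = 182: (p₀, q₀) = (771316, -92638).
General solution: p = 771316 + 59715t, q = -92638 - 7172t for integer t.
p ≥ 0: smallest is 771316 mod 59715 = 54736 (at t = -12), with q = -6574.

54736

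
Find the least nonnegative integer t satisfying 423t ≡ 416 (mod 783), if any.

gcd(783, 423) = 9  (783 = 1×423 + 360, 423 = 1×360 + 63, 360 = 5×63 + 45, 63 = 1×45 + 18, 45 = 2×18 + 9, 18 = 2×9).
9 does not divide 416, so the congruence has no solution.

no solution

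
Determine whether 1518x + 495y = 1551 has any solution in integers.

gcd(1518, 495) = 33  (1518 = 3*495 + 33, 495 = 15*33).
33 divides 1551, so integer solutions exist.

yes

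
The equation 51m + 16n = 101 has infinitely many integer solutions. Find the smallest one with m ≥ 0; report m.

gcd(51, 16):
  51 = 3*16 + 3
  16 = 5*3 + 1
  3 = 3*1
so gcd(51, 16) = 1.
1 divides 101, so solutions exist.
Back-substitute for Bézout coefficients:
  1 = 16 - 5*3
  ... = 51*(-5) + 16*(16)
Scale by 101/1 = 101: (m₀, n₀) = (-505, 1616).
General solution: m = -505 + 16t, n = 1616 - 51t for integer t.
m ≥ 0: smallest is -505 mod 16 = 7 (at t = 32), with n = -16.

7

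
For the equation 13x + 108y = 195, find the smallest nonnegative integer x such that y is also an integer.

15

gcd(108, 13) = 1  (108 = 8*13 + 4, 13 = 3*4 + 1, 4 = 4*1).
1 divides 195, so solutions exist.
Back-substituting, 13*(25) + 108*(-3) = 1.
Scale by 195/1 = 195: (x₀, y₀) = (4875, -585).
General solution: x = 4875 + 108t, y = -585 - 13t for integer t.
x ≥ 0: smallest is 4875 mod 108 = 15 (at t = -45), with y = 0.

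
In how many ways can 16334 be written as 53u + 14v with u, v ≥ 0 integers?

22

gcd(53, 14) = 1  (53 = 3·14 + 11, 14 = 1·11 + 3, 11 = 3·3 + 2, 3 = 1·2 + 1, 2 = 2·1).
Back-substituting, 53·(-5) + 14·(19) = 1.
Scale by 16334: one solution is (-81670, 310346). Reduce u mod 14: (6, 1144).
General: u = 6 + 14t, v = 1144 - 53t.
u ≥ 0 ⇒ t ≥ 0; v ≥ 0 ⇒ t ≤ 21. So t ∈ [0, 21]: 22 solutions.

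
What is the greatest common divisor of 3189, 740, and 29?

1

gcd(3189, 740) = 1.
gcd(1, 29) = 1.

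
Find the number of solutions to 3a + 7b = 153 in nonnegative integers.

gcd(7, 3) = 1.
By Bézout, 3·(-2) + 7·(1) = 1.
One solution: (2, 21).
General: a = 2 + 7t, b = 21 - 3t.
a ≥ 0 ⇒ t ≥ 0; b ≥ 0 ⇒ t ≤ 7. So t ∈ [0, 7]: 8 solutions.

8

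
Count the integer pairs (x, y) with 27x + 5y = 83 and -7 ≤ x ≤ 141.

gcd(27, 5) = 1  (27 = 5×5 + 2, 5 = 2×2 + 1, 2 = 2×1).
Back-substituting, 27×(-2) + 5×(11) = 1.
Scale by 83: particular solution (-166, 913); reduce x mod 5: (4, -5).
General solution: x = 4 + 5t, y = -5 - 27t for integer t.
-7 ≤ 4 + 5t ≤ 141 gives t ∈ [-2, 27], which is 30 values.

30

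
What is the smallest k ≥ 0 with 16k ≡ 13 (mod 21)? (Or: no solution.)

10

gcd(21, 16):
  21 = 1×16 + 5
  16 = 3×5 + 1
  5 = 5×1
so gcd(21, 16) = 1.
1 divides 13, so solutions exist.
Back-substitute for Bézout coefficients:
  1 = 16 - 3×5
  ... = 16×(4) + 21×(-3)
So 16×(4) ≡ 1 (mod 21); multiply by 13: k ≡ 52 (mod 21).
Smallest nonnegative: k = 52 mod 21 = 10.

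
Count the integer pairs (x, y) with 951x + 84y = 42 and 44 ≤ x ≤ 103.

2

gcd(951, 84) = 3  (951 = 11*84 + 27, 84 = 3*27 + 3, 27 = 9*3).
Back-substituting, 951*(-3) + 84*(34) = 3.
Scale by 14: particular solution (-42, 476); reduce x mod 28: (14, -158).
General solution: x = 14 + 28t, y = -158 - 317t for integer t.
44 ≤ 14 + 28t ≤ 103 gives t ∈ [2, 3], which is 2 values.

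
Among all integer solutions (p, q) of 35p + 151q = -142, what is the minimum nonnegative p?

gcd(151, 35) = 1  (151 = 4*35 + 11, 35 = 3*11 + 2, 11 = 5*2 + 1, 2 = 2*1).
1 divides -142, so solutions exist.
Back-substituting, 35*(-69) + 151*(16) = 1.
Scale by -142/1 = -142: (p₀, q₀) = (9798, -2272).
General solution: p = 9798 + 151t, q = -2272 - 35t for integer t.
p ≥ 0: smallest is 9798 mod 151 = 134 (at t = -64), with q = -32.

134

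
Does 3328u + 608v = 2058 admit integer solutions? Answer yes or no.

no

gcd(3328, 608) = 32  (3328 = 5*608 + 288, 608 = 2*288 + 32, 288 = 9*32).
32 does not divide 2058 (remainder 10), so no integer solutions.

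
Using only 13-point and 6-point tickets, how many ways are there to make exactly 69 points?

1

Need nonnegative integers with 13j + 6k = 69.
gcd(13, 6) = 1, and 13·(1) + 6·(-2) = 1.
So (j₀, k₀) = (69, -138); general j = 69 + 6t, k = -138 - 13t.
j ≥ 0 ⇒ t ≥ -11; k ≥ 0 ⇒ t ≤ -11. That's 1 value of t.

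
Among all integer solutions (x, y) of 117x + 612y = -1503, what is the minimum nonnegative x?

gcd(612, 117):
  612 = 5*117 + 27
  117 = 4*27 + 9
  27 = 3*9
so gcd(612, 117) = 9.
9 divides -1503, so solutions exist.
Back-substitute for Bézout coefficients:
  9 = 117 - 4*27
  ... = 117*(21) + 612*(-4)
Scale by -1503/9 = -167: (x₀, y₀) = (-3507, 668).
General solution: x = -3507 + 68t, y = 668 - 13t for integer t.
x ≥ 0: smallest is -3507 mod 68 = 29 (at t = 52), with y = -8.

29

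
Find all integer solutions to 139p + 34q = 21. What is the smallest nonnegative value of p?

7

gcd(139, 34):
  139 = 4*34 + 3
  34 = 11*3 + 1
  3 = 3*1
so gcd(139, 34) = 1.
1 divides 21, so solutions exist.
Back-substitute for Bézout coefficients:
  1 = 34 - 11*3
  ... = 139*(-11) + 34*(45)
Scale by 21/1 = 21: (p₀, q₀) = (-231, 945).
General solution: p = -231 + 34t, q = 945 - 139t for integer t.
p ≥ 0: smallest is -231 mod 34 = 7 (at t = 7), with q = -28.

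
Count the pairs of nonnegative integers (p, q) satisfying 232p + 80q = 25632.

gcd(232, 80) = 8  (232 = 2·80 + 72, 80 = 1·72 + 8, 72 = 9·8).
Back-substituting, 232·(-1) + 80·(3) = 8.
Scale by 3204: one solution is (-3204, 9612). Reduce p mod 10: (6, 303).
General: p = 6 + 10t, q = 303 - 29t.
p ≥ 0 ⇒ t ≥ 0; q ≥ 0 ⇒ t ≤ 10. So t ∈ [0, 10]: 11 solutions.

11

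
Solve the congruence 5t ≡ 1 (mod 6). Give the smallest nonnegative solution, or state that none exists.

5

gcd(6, 5):
  6 = 1*5 + 1
  5 = 5*1
so gcd(6, 5) = 1.
1 divides 1, so solutions exist.
Back-substitute for Bézout coefficients:
  1 = 6 - 1*5
  ... = 5*(-1) + 6*(1)
So 5*(-1) ≡ 1 (mod 6); multiply by 1: t ≡ -1 (mod 6).
Smallest nonnegative: t = -1 mod 6 = 5.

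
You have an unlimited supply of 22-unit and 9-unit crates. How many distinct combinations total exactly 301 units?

2

Need nonnegative integers with 22j + 9k = 301.
gcd(22, 9) = 1, and 22·(-2) + 9·(5) = 1.
So (j₀, k₀) = (-602, 1505); general j = -602 + 9t, k = 1505 - 22t.
j ≥ 0 ⇒ t ≥ 67; k ≥ 0 ⇒ t ≤ 68. That's 2 values of t.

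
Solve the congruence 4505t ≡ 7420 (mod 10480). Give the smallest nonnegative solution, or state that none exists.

gcd(10480, 4505) = 5  (10480 = 2*4505 + 1470, 4505 = 3*1470 + 95, 1470 = 15*95 + 45, 95 = 2*45 + 5, 45 = 9*5).
5 divides 7420, so solutions exist.
Back-substituting, 4505*(221) + 10480*(-95) = 5.
So 4505*(221) ≡ 5 (mod 10480); multiply by 1484: t ≡ 327964 (mod 2096).
Smallest nonnegative: t = 327964 mod 2096 = 988.

988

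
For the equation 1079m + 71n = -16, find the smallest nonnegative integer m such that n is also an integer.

9

gcd(1079, 71) = 1.
1 divides -16, so solutions exist.
By Bézout, 1079×(-5) + 71×(76) = 1.
Scale by -16/1 = -16: (m₀, n₀) = (80, -1216).
General solution: m = 80 + 71t, n = -1216 - 1079t for integer t.
m ≥ 0: smallest is 80 mod 71 = 9 (at t = -1), with n = -137.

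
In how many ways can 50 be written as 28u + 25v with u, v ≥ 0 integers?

gcd(28, 25):
  28 = 1×25 + 3
  25 = 8×3 + 1
  3 = 3×1
so gcd(28, 25) = 1.
Back-substitute for Bézout coefficients:
  1 = 25 - 8×3
  ... = 28×(-8) + 25×(9)
Scale by 50: one solution is (-400, 450). Reduce u mod 25: (0, 2).
General: u = 0 + 25t, v = 2 - 28t.
u ≥ 0 ⇒ t ≥ 0; v ≥ 0 ⇒ t ≤ 0. So t ∈ [0, 0]: 1 solution.

1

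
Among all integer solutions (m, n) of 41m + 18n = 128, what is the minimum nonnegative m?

gcd(41, 18):
  41 = 2·18 + 5
  18 = 3·5 + 3
  5 = 1·3 + 2
  3 = 1·2 + 1
  2 = 2·1
so gcd(41, 18) = 1.
1 divides 128, so solutions exist.
Back-substitute for Bézout coefficients:
  1 = 3 - 1·2
  ... = 41·(-7) + 18·(16)
Scale by 128/1 = 128: (m₀, n₀) = (-896, 2048).
General solution: m = -896 + 18t, n = 2048 - 41t for integer t.
m ≥ 0: smallest is -896 mod 18 = 4 (at t = 50), with n = -2.

4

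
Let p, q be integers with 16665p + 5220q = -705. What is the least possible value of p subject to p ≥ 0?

259

gcd(16665, 5220) = 15.
15 divides -705, so solutions exist.
By Bézout, 16665·(-161) + 5220·(514) = 15.
Scale by -705/15 = -47: (p₀, q₀) = (7567, -24158).
General solution: p = 7567 + 348t, q = -24158 - 1111t for integer t.
p ≥ 0: smallest is 7567 mod 348 = 259 (at t = -21), with q = -827.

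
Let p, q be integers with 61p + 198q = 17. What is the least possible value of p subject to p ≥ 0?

23

gcd(198, 61):
  198 = 3×61 + 15
  61 = 4×15 + 1
  15 = 15×1
so gcd(198, 61) = 1.
1 divides 17, so solutions exist.
Back-substitute for Bézout coefficients:
  1 = 61 - 4×15
  ... = 61×(13) + 198×(-4)
Scale by 17/1 = 17: (p₀, q₀) = (221, -68).
General solution: p = 221 + 198t, q = -68 - 61t for integer t.
p ≥ 0: smallest is 221 mod 198 = 23 (at t = -1), with q = -7.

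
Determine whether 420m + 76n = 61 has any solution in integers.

no

gcd(420, 76) = 4  (420 = 5×76 + 40, 76 = 1×40 + 36, 40 = 1×36 + 4, 36 = 9×4).
4 does not divide 61 (remainder 1), so no integer solutions.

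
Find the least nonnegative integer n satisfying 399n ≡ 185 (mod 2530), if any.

gcd(2530, 399) = 1  (2530 = 6×399 + 136, 399 = 2×136 + 127, 136 = 1×127 + 9, 127 = 14×9 + 1, 9 = 9×1).
1 divides 185, so solutions exist.
Back-substituting, 399×(279) + 2530×(-44) = 1.
So 399×(279) ≡ 1 (mod 2530); multiply by 185: n ≡ 51615 (mod 2530).
Smallest nonnegative: n = 51615 mod 2530 = 1015.

1015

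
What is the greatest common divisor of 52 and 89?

gcd(89, 52):
  89 = 1·52 + 37
  52 = 1·37 + 15
  37 = 2·15 + 7
  15 = 2·7 + 1
  7 = 7·1
so gcd(89, 52) = 1.

1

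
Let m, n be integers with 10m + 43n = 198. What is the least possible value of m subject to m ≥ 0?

gcd(43, 10) = 1.
1 divides 198, so solutions exist.
By Bézout, 10×(13) + 43×(-3) = 1.
Scale by 198/1 = 198: (m₀, n₀) = (2574, -594).
General solution: m = 2574 + 43t, n = -594 - 10t for integer t.
m ≥ 0: smallest is 2574 mod 43 = 37 (at t = -59), with n = -4.

37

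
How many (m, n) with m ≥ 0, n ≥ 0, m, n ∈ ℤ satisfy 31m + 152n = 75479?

gcd(152, 31) = 1  (152 = 4×31 + 28, 31 = 1×28 + 3, 28 = 9×3 + 1, 3 = 3×1).
Back-substituting, 31×(-49) + 152×(10) = 1.
Scale by 75479: one solution is (-3698471, 754790). Reduce m mod 152: (145, 467).
General: m = 145 + 152t, n = 467 - 31t.
m ≥ 0 ⇒ t ≥ 0; n ≥ 0 ⇒ t ≤ 15. So t ∈ [0, 15]: 16 solutions.

16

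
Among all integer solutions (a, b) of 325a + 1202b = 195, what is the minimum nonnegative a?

gcd(1202, 325):
  1202 = 3*325 + 227
  325 = 1*227 + 98
  227 = 2*98 + 31
  98 = 3*31 + 5
  31 = 6*5 + 1
  5 = 5*1
so gcd(1202, 325) = 1.
1 divides 195, so solutions exist.
Back-substitute for Bézout coefficients:
  1 = 31 - 6*5
  ... = 325*(-233) + 1202*(63)
Scale by 195/1 = 195: (a₀, b₀) = (-45435, 12285).
General solution: a = -45435 + 1202t, b = 12285 - 325t for integer t.
a ≥ 0: smallest is -45435 mod 1202 = 241 (at t = 38), with b = -65.

241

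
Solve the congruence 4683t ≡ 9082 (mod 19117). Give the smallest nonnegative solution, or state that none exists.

no solution

gcd(19117, 4683) = 7  (19117 = 4*4683 + 385, 4683 = 12*385 + 63, 385 = 6*63 + 7, 63 = 9*7).
7 does not divide 9082, so the congruence has no solution.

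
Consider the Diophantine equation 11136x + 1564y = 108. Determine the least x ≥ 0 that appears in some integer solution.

142

gcd(11136, 1564):
  11136 = 7·1564 + 188
  1564 = 8·188 + 60
  188 = 3·60 + 8
  60 = 7·8 + 4
  8 = 2·4
so gcd(11136, 1564) = 4.
4 divides 108, so solutions exist.
Back-substitute for Bézout coefficients:
  4 = 60 - 7·8
  ... = 11136·(-183) + 1564·(1303)
Scale by 108/4 = 27: (x₀, y₀) = (-4941, 35181).
General solution: x = -4941 + 391t, y = 35181 - 2784t for integer t.
x ≥ 0: smallest is -4941 mod 391 = 142 (at t = 13), with y = -1011.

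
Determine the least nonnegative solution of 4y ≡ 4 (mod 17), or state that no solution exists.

gcd(17, 4):
  17 = 4×4 + 1
  4 = 4×1
so gcd(17, 4) = 1.
1 divides 4, so solutions exist.
Back-substitute for Bézout coefficients:
  1 = 17 - 4×4
  ... = 4×(-4) + 17×(1)
So 4×(-4) ≡ 1 (mod 17); multiply by 4: y ≡ -16 (mod 17).
Smallest nonnegative: y = -16 mod 17 = 1.

1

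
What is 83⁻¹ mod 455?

307

gcd(455, 83) = 1.
By Bézout, 83*(-148) + 455*(27) = 1.
So 83*-148 ≡ 1 (mod 455), and -148 mod 455 = 307.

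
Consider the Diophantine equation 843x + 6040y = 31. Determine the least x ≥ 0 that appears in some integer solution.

gcd(6040, 843):
  6040 = 7*843 + 139
  843 = 6*139 + 9
  139 = 15*9 + 4
  9 = 2*4 + 1
  4 = 4*1
so gcd(6040, 843) = 1.
1 divides 31, so solutions exist.
Back-substitute for Bézout coefficients:
  1 = 9 - 2*4
  ... = 843*(1347) + 6040*(-188)
Scale by 31/1 = 31: (x₀, y₀) = (41757, -5828).
General solution: x = 41757 + 6040t, y = -5828 - 843t for integer t.
x ≥ 0: smallest is 41757 mod 6040 = 5517 (at t = -6), with y = -770.

5517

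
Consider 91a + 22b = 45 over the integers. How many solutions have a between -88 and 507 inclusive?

gcd(91, 22) = 1.
By Bézout, 91×(-7) + 22×(29) = 1.
Particular solution: (15, -60).
General solution: a = 15 + 22t, b = -60 - 91t for integer t.
-88 ≤ 15 + 22t ≤ 507 gives t ∈ [-4, 22], which is 27 values.

27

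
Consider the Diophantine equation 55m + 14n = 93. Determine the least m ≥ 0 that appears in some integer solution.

gcd(55, 14):
  55 = 3*14 + 13
  14 = 1*13 + 1
  13 = 13*1
so gcd(55, 14) = 1.
1 divides 93, so solutions exist.
Back-substitute for Bézout coefficients:
  1 = 14 - 1*13
  ... = 55*(-1) + 14*(4)
Scale by 93/1 = 93: (m₀, n₀) = (-93, 372).
General solution: m = -93 + 14t, n = 372 - 55t for integer t.
m ≥ 0: smallest is -93 mod 14 = 5 (at t = 7), with n = -13.

5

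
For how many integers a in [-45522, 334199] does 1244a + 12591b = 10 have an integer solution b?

31

gcd(12591, 1244) = 1.
By Bézout, 1244*(1751) + 12591*(-173) = 1.
Particular solution: (4919, -486).
General solution: a = 4919 + 12591t, b = -486 - 1244t for integer t.
-45522 ≤ 4919 + 12591t ≤ 334199 gives t ∈ [-4, 26], which is 31 values.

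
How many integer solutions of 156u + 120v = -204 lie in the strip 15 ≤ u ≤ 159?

gcd(156, 120) = 12.
By Bézout, 156·(-3) + 120·(4) = 12.
Particular solution: (1, -3).
General solution: u = 1 + 10t, v = -3 - 13t for integer t.
15 ≤ 1 + 10t ≤ 159 gives t ∈ [2, 15], which is 14 values.

14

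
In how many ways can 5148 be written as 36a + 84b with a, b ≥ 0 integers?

21

gcd(84, 36) = 12.
By Bézout, 36*(-2) + 84*(1) = 12.
One solution: (3, 60).
General: a = 3 + 7t, b = 60 - 3t.
a ≥ 0 ⇒ t ≥ 0; b ≥ 0 ⇒ t ≤ 20. So t ∈ [0, 20]: 21 solutions.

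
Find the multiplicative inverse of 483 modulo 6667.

5825

gcd(6667, 483):
  6667 = 13*483 + 388
  483 = 1*388 + 95
  388 = 4*95 + 8
  95 = 11*8 + 7
  8 = 1*7 + 1
  7 = 7*1
so gcd(6667, 483) = 1.
Back-substitute for Bézout coefficients:
  1 = 8 - 1*7
  ... = 483*(-842) + 6667*(61)
So 483*-842 ≡ 1 (mod 6667), and -842 mod 6667 = 5825.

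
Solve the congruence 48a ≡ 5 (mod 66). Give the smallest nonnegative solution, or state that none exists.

gcd(66, 48) = 6  (66 = 1·48 + 18, 48 = 2·18 + 12, 18 = 1·12 + 6, 12 = 2·6).
6 does not divide 5, so the congruence has no solution.

no solution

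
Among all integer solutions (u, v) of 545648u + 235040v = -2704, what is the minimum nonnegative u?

1157

gcd(545648, 235040) = 16  (545648 = 2×235040 + 75568, 235040 = 3×75568 + 8336, 75568 = 9×8336 + 544, 8336 = 15×544 + 176, 544 = 3×176 + 16, 176 = 11×16).
16 divides -2704, so solutions exist.
Back-substituting, 545648×(1297) + 235040×(-3011) = 16.
Scale by -2704/16 = -169: (u₀, v₀) = (-219193, 508859).
General solution: u = -219193 + 14690t, v = 508859 - 34103t for integer t.
u ≥ 0: smallest is -219193 mod 14690 = 1157 (at t = 15), with v = -2686.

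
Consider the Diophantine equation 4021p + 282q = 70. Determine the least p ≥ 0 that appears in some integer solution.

gcd(4021, 282):
  4021 = 14×282 + 73
  282 = 3×73 + 63
  73 = 1×63 + 10
  63 = 6×10 + 3
  10 = 3×3 + 1
  3 = 3×1
so gcd(4021, 282) = 1.
1 divides 70, so solutions exist.
Back-substitute for Bézout coefficients:
  1 = 10 - 3×3
  ... = 4021×(85) + 282×(-1212)
Scale by 70/1 = 70: (p₀, q₀) = (5950, -84840).
General solution: p = 5950 + 282t, q = -84840 - 4021t for integer t.
p ≥ 0: smallest is 5950 mod 282 = 28 (at t = -21), with q = -399.

28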